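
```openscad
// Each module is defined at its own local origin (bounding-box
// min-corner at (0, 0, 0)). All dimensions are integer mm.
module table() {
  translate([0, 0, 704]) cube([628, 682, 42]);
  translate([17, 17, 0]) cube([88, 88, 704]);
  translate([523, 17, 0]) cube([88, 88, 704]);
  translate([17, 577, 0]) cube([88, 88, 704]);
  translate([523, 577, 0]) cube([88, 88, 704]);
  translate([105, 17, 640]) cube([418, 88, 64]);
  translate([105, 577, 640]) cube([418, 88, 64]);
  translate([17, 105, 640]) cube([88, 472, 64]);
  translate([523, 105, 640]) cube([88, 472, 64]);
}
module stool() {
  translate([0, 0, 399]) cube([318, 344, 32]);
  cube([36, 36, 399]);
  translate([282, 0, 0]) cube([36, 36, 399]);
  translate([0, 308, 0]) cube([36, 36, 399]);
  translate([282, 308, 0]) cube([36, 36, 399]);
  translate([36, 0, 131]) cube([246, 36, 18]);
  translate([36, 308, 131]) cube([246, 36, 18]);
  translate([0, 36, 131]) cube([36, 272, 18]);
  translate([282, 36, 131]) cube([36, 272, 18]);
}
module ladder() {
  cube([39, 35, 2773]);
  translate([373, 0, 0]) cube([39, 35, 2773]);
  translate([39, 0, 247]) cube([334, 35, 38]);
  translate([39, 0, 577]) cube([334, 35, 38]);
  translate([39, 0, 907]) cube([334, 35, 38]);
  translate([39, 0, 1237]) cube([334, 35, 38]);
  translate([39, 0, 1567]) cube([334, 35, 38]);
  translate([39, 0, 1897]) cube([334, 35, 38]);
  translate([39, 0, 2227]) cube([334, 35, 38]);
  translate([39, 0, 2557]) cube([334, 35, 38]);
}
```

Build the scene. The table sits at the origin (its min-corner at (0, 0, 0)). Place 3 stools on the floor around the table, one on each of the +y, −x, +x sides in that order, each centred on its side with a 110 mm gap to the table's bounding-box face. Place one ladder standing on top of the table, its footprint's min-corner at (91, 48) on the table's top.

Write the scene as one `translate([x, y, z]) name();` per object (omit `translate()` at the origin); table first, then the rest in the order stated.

table();
translate([155, 792, 0]) stool();
translate([-428, 169, 0]) stool();
translate([738, 169, 0]) stool();
translate([91, 48, 746]) ladder();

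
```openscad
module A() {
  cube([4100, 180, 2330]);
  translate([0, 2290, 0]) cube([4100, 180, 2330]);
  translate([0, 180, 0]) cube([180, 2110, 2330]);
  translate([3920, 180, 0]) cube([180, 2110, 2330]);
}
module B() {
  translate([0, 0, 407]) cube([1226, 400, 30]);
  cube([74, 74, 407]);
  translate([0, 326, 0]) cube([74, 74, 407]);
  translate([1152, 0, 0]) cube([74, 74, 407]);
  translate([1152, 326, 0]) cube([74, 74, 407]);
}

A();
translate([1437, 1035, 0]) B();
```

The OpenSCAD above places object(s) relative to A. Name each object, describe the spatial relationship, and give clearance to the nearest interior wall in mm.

A is a house frame. B is a bench. The bench sits inside the house frame, centred. The clearance to the nearest interior wall is 855 mm.

Clearances: x = 1257, y = 855; minimum 855 mm.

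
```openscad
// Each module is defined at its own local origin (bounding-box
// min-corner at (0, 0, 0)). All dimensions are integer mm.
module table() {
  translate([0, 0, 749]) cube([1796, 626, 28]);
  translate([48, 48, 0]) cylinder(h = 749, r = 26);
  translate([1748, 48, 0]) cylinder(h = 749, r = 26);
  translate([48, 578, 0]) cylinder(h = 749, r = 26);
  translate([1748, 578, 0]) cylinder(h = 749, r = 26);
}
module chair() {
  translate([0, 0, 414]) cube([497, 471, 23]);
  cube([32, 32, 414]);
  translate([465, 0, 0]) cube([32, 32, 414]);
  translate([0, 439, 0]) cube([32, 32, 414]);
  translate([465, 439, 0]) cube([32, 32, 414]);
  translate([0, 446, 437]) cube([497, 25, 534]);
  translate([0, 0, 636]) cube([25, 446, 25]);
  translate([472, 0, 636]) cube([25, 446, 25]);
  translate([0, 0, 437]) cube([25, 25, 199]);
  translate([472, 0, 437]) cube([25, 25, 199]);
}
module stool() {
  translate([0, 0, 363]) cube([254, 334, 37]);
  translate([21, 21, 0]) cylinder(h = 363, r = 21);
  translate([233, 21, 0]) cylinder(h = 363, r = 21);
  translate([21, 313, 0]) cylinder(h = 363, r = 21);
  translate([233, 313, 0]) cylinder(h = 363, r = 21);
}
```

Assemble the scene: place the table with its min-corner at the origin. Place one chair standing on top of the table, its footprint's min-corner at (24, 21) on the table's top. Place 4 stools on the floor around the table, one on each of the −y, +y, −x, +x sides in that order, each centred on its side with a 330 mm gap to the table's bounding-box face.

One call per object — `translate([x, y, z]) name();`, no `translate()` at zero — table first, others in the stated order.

table();
translate([24, 21, 777]) chair();
translate([771, -664, 0]) stool();
translate([771, 956, 0]) stool();
translate([-584, 146, 0]) stool();
translate([2126, 146, 0]) stool();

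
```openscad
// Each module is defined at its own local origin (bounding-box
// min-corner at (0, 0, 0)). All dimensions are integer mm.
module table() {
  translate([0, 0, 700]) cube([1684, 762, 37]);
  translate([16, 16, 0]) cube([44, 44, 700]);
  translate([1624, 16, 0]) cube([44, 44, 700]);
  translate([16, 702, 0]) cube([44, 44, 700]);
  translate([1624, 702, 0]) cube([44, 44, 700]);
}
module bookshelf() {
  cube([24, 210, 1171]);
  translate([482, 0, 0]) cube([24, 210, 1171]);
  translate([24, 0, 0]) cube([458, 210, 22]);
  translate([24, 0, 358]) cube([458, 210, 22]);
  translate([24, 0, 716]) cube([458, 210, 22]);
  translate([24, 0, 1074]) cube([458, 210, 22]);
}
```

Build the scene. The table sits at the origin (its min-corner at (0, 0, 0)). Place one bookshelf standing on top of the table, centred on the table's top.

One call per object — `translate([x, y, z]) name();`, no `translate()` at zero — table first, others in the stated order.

table();
translate([589, 276, 737]) bookshelf();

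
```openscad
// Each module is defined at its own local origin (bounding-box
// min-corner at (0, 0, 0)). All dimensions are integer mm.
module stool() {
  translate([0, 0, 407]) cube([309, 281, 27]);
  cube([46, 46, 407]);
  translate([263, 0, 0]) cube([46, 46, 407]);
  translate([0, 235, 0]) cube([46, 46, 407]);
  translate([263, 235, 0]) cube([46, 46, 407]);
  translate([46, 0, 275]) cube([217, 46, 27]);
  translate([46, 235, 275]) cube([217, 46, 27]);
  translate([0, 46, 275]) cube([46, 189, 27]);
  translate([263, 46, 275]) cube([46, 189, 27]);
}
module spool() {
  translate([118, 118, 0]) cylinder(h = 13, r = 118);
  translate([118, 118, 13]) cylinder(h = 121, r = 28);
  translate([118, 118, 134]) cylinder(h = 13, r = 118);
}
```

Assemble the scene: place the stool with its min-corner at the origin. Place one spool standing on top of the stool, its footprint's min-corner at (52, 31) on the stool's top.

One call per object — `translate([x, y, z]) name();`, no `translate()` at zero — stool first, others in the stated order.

stool();
translate([52, 31, 434]) spool();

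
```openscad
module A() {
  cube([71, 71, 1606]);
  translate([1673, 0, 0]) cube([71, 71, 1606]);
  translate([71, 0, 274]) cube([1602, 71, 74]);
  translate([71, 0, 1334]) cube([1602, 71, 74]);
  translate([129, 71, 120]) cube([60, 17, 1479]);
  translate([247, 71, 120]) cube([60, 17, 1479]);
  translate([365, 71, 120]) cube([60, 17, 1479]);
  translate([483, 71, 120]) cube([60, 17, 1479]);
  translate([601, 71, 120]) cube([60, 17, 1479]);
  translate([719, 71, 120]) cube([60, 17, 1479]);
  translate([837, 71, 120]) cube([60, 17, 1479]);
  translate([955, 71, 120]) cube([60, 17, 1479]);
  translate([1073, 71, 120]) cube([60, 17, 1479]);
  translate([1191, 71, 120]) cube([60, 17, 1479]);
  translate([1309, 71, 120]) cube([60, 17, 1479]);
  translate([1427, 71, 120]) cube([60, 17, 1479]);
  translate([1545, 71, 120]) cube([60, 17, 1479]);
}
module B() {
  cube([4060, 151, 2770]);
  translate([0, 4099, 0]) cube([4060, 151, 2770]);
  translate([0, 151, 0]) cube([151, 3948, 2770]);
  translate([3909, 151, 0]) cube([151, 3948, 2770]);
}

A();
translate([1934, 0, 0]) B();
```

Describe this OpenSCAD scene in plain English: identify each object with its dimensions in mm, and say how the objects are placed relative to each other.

A is a fence section. Two 71×71 mm posts, 1606 mm tall, stand on the floor with a clear span of 1602 mm between their inner faces. Two horizontal rails of 71×74 mm section span the gap between the posts with their undersides at z = 274 mm and z = 1334 mm, flush with the posts' −y face. 13 pickets, each 60 mm wide, 17 mm thick and 1479 mm tall, are fixed to the +y face of the rails with their bottoms at z = 120 mm, evenly spaced across the span with equal gaps (rounded down to the nearest mm) at the −x end and between each pair — any rounding remainder accumulates at the +x end.

B is a box-shaped house frame (walls only): outside footprint 4060×4250 mm, wall height 2770 mm, wall thickness 151 mm. The two y-facing walls run the full x-width; the two x-facing walls fit between the inner faces of the y-facing walls.

The house frame is on the floor beside the fence section on its +x side.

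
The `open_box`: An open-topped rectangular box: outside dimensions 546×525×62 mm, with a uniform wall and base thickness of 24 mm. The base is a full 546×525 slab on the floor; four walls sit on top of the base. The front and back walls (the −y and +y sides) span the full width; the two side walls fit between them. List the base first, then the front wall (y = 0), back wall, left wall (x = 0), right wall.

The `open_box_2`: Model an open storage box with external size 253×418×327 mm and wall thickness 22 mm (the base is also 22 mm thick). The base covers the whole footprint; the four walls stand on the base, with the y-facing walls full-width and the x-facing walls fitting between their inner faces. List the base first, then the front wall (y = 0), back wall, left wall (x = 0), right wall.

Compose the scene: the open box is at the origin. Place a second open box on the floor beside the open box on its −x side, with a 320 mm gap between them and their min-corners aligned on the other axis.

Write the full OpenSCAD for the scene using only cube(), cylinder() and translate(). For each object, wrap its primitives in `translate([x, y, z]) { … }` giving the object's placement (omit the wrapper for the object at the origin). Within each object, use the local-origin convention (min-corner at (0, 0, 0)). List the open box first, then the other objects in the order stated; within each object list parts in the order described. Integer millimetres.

cube([546, 525, 24]);
translate([0, 0, 24]) cube([546, 24, 38]);
translate([0, 501, 24]) cube([546, 24, 38]);
translate([0, 24, 24]) cube([24, 477, 38]);
translate([522, 24, 24]) cube([24, 477, 38]);
translate([-573, 0, 0]) {
  cube([253, 418, 22]);
  translate([0, 0, 22]) cube([253, 22, 305]);
  translate([0, 396, 22]) cube([253, 22, 305]);
  translate([0, 22, 22]) cube([22, 374, 305]);
  translate([231, 22, 22]) cube([22, 374, 305]);
}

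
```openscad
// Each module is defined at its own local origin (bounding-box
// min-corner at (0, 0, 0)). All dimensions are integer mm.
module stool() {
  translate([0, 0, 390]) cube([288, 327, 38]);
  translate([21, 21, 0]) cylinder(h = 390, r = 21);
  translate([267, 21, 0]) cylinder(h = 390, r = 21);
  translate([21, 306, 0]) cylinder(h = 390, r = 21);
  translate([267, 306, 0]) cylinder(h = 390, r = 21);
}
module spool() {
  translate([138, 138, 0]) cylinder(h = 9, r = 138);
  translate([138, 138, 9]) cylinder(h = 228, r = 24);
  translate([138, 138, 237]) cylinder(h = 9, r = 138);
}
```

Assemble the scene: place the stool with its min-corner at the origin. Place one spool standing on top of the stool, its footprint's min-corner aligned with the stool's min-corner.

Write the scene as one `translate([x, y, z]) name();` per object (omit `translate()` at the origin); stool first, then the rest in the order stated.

stool();
translate([0, 0, 428]) spool();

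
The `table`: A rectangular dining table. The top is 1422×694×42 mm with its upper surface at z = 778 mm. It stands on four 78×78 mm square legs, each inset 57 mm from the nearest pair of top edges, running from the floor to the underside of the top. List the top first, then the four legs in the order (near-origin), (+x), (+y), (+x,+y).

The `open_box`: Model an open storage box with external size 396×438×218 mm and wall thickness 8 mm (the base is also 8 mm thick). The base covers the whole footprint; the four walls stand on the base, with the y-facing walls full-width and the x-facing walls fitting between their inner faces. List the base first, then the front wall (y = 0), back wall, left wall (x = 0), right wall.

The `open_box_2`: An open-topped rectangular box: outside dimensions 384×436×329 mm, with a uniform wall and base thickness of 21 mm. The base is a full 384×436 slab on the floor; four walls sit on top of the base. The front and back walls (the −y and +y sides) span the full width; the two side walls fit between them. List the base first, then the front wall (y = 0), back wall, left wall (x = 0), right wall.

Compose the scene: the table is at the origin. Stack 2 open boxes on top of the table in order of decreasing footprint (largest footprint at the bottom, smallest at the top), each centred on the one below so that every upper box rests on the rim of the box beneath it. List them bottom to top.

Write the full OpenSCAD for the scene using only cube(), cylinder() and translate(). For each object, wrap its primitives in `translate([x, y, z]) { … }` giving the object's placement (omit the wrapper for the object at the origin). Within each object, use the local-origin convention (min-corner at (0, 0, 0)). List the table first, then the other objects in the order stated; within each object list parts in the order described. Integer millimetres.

translate([0, 0, 736]) cube([1422, 694, 42]);
translate([57, 57, 0]) cube([78, 78, 736]);
translate([1287, 57, 0]) cube([78, 78, 736]);
translate([57, 559, 0]) cube([78, 78, 736]);
translate([1287, 559, 0]) cube([78, 78, 736]);
translate([513, 128, 778]) {
  cube([396, 438, 8]);
  translate([0, 0, 8]) cube([396, 8, 210]);
  translate([0, 430, 8]) cube([396, 8, 210]);
  translate([0, 8, 8]) cube([8, 422, 210]);
  translate([388, 8, 8]) cube([8, 422, 210]);
}
translate([519, 129, 996]) {
  cube([384, 436, 21]);
  translate([0, 0, 21]) cube([384, 21, 308]);
  translate([0, 415, 21]) cube([384, 21, 308]);
  translate([0, 21, 21]) cube([21, 394, 308]);
  translate([363, 21, 21]) cube([21, 394, 308]);
}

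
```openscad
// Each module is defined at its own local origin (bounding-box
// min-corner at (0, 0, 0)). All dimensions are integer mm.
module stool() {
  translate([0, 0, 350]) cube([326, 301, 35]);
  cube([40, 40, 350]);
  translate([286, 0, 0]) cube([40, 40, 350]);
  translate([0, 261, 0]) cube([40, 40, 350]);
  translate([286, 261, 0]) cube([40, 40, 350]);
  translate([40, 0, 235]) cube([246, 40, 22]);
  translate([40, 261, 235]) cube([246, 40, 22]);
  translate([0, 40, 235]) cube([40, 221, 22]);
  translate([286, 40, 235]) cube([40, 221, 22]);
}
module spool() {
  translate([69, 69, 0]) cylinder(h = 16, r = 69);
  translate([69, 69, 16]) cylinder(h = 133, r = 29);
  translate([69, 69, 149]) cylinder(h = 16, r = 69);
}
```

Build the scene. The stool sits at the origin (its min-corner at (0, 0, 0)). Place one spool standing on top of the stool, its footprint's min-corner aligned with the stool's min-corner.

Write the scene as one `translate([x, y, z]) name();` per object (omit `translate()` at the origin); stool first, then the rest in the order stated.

stool();
translate([0, 0, 385]) spool();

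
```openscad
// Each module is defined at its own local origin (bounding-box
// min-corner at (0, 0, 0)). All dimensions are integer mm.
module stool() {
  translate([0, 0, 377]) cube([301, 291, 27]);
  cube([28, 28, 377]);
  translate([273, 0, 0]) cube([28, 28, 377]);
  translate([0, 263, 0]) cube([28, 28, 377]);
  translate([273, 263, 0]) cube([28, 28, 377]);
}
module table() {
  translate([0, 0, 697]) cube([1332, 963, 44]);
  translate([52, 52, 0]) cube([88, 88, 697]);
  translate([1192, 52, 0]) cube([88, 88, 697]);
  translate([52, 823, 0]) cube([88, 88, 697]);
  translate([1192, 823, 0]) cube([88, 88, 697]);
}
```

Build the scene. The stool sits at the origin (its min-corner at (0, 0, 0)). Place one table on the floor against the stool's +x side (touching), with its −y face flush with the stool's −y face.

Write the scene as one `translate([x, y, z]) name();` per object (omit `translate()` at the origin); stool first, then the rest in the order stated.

stool();
translate([301, 0, 0]) table();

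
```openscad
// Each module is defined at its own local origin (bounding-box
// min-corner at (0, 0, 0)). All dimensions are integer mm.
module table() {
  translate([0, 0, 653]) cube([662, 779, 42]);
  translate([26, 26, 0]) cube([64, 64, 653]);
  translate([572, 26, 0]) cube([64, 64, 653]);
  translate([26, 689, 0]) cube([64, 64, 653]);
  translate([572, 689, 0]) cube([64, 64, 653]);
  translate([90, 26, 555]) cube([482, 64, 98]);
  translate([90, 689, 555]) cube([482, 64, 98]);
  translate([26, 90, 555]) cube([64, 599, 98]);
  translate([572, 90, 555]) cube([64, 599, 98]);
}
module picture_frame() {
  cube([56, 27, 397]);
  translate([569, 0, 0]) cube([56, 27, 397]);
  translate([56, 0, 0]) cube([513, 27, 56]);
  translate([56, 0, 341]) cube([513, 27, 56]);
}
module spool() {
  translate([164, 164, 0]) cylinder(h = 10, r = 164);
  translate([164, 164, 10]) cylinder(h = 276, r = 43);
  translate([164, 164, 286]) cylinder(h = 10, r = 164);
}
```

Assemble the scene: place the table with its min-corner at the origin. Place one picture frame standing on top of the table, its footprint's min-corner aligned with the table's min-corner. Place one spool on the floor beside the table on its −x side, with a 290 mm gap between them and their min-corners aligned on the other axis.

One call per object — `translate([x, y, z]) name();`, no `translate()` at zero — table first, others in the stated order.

table();
translate([0, 0, 695]) picture_frame();
translate([-618, 0, 0]) spool();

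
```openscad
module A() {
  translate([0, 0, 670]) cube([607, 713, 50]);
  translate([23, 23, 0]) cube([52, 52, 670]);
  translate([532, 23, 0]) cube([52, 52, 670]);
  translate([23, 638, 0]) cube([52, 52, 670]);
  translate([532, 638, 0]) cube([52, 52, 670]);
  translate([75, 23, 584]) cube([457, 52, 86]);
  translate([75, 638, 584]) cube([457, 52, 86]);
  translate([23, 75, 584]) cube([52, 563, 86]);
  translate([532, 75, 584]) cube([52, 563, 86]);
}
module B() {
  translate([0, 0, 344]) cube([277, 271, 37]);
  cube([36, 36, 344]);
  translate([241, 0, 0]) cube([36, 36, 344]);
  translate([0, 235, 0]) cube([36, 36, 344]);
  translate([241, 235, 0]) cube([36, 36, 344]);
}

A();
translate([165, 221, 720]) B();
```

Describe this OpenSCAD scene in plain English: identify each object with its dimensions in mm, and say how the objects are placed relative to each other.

A is a table with a 607×713 mm rectangular top, 50 mm thick, top surface at z = 720 mm, supported by four 52×52 mm square legs, each inset 23 mm from the nearest pair of top edges, running from the floor. Four apron rails, 52 mm thick and 86 mm tall, run between adjacent legs with their top edges flush with the underside of the top and their outer faces flush with the legs' outer faces.

B is a simple wooden stool: a rectangular seat 277 mm (x) by 271 mm (y), 37 mm thick, top face at z = 381 mm, on four square legs, each 36×36 mm in cross-section. The legs rest on z = 0, each flush with a corner of the seat.

The stool is on top of the table, centred.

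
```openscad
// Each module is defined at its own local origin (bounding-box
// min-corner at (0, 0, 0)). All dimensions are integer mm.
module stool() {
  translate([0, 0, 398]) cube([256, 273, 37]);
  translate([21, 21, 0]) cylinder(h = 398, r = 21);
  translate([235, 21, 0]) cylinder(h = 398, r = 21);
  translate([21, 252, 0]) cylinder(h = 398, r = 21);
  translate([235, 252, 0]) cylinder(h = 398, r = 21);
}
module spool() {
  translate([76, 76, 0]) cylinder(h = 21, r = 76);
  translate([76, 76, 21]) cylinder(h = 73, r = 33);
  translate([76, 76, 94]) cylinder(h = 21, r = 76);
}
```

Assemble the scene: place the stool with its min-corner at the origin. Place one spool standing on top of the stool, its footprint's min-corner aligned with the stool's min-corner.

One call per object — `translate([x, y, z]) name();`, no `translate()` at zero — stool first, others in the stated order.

stool();
translate([0, 0, 435]) spool();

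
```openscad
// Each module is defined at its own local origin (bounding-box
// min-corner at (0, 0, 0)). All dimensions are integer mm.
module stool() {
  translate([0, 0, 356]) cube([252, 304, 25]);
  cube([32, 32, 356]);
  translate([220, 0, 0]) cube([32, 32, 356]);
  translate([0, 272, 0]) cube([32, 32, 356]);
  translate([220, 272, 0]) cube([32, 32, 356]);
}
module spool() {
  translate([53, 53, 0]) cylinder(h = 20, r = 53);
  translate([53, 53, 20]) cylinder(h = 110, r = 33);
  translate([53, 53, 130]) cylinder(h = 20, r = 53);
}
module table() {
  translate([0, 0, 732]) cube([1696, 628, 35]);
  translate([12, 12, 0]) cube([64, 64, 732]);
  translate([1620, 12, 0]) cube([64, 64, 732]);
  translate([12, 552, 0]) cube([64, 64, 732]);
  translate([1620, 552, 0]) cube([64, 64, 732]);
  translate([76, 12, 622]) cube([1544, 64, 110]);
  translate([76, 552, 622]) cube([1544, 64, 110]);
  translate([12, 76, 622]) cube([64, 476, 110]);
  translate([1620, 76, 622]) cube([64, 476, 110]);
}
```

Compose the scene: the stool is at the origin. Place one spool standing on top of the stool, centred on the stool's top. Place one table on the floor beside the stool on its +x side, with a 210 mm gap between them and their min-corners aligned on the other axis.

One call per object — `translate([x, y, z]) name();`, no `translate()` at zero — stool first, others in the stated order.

stool();
translate([73, 99, 381]) spool();
translate([462, 0, 0]) table();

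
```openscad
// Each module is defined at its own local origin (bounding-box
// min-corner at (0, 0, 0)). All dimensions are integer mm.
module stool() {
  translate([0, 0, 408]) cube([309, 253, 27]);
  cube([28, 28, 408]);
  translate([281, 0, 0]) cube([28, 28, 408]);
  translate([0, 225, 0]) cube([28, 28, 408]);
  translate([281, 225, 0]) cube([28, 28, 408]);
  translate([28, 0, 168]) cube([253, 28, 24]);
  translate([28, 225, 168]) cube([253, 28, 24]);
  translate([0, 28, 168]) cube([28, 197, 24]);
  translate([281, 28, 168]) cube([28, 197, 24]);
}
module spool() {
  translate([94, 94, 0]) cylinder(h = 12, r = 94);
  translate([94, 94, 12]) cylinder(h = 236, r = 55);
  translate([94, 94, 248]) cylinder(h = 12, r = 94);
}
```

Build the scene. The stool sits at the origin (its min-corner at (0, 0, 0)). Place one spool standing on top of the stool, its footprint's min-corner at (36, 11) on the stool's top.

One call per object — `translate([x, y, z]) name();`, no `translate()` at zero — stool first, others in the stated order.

stool();
translate([36, 11, 435]) spool();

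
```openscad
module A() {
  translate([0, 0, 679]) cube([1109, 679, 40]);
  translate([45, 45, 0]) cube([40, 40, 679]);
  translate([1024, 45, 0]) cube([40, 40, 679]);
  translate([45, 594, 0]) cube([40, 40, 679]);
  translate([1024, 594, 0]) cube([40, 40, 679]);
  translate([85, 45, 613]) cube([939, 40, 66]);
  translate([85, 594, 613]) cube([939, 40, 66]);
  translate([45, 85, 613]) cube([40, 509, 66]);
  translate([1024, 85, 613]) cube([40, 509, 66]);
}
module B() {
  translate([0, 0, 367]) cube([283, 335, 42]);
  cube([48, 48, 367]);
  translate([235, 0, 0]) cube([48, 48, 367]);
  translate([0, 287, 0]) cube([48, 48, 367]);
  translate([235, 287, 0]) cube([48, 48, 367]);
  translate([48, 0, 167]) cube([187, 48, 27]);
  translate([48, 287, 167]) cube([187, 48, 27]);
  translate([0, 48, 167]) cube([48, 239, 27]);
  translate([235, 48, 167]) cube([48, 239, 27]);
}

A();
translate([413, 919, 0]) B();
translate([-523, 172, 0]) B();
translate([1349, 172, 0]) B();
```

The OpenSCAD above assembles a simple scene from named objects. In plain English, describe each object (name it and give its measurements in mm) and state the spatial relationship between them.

A is a rectangular dining table. The top is 1109×679×40 mm with its upper surface at z = 719 mm. It stands on four 40×40 mm square legs, each inset 45 mm from the nearest pair of top edges, running from the floor to the underside of the top. Four apron rails, 40 mm thick and 66 mm tall, run between adjacent legs with their top edges flush with the underside of the top and their outer faces flush with the legs' outer faces.

B is a simple wooden stool: a rectangular seat 283 mm (x) by 335 mm (y), 42 mm thick, top face at z = 409 mm, on four square legs, each 48×48 mm in cross-section. The legs rest on z = 0, each flush with a corner of the seat. Four stretchers, 48 mm wide and 27 mm tall, connect adjacent legs with their undersides at z = 167 mm, each running between the inner faces of the legs it joins and aligned with the legs' outer faces on the other axis.

Three stools sit around the table at the +y, −x, +x sides.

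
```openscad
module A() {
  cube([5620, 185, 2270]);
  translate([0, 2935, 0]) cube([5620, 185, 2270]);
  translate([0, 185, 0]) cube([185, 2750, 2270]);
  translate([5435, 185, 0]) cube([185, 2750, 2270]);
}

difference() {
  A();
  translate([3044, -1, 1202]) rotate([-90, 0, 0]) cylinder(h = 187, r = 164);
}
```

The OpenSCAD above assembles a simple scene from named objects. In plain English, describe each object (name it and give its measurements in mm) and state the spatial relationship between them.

A is a box-shaped house frame (walls only): outside footprint 5620×3120 mm, wall height 2270 mm, wall thickness 185 mm. The two y-facing walls run the full x-width; the two x-facing walls fit between the inner faces of the y-facing walls.

The house frame has a circular hole of radius 164 mm through its front wall, centred at (x = 3044, z = 1202).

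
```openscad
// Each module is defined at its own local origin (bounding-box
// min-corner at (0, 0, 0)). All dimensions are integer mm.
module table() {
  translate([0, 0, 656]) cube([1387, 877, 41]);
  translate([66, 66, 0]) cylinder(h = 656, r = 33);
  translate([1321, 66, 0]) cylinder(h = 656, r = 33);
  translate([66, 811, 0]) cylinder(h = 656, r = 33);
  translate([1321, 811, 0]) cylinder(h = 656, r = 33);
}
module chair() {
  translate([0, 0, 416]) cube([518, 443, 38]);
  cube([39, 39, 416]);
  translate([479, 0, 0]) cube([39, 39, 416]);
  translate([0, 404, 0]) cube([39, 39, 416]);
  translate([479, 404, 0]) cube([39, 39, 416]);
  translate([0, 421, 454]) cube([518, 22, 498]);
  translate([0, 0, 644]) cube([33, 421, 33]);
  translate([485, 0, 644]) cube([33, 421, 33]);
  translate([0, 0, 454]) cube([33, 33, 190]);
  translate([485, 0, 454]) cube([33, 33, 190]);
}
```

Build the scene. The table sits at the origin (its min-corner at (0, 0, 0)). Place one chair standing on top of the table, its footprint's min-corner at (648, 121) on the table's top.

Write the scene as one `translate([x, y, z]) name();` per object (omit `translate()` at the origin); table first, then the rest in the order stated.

table();
translate([648, 121, 697]) chair();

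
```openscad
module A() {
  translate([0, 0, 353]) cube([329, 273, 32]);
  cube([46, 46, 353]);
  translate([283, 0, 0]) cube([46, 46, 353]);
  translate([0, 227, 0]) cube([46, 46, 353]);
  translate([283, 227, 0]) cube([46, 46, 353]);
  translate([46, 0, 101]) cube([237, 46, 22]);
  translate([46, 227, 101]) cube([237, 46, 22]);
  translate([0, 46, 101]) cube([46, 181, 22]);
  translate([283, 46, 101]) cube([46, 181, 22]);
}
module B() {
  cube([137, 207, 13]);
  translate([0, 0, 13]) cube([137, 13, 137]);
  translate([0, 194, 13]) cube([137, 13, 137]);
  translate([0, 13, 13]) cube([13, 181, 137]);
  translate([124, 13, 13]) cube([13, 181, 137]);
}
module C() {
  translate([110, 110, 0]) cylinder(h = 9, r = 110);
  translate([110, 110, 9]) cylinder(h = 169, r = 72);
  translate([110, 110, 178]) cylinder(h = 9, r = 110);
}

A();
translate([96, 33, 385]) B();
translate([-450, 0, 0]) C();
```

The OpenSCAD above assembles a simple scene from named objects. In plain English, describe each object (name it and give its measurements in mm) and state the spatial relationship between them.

A is a four-legged stool. The seat is 329×273 mm, 32 mm thick, top at z = 385 mm. It stands on four square legs, each 46×46 mm in cross-section, from z = 0 to the seat underside, each flush with a corner of the seat. Four stretchers, 46 mm wide and 22 mm tall, connect adjacent legs with their undersides at z = 101 mm, each running between the inner faces of the legs it joins and aligned with the legs' outer faces on the other axis.

B is an open storage box with external size 137×207×150 mm and wall thickness 13 mm (the base is also 13 mm thick). The base covers the whole footprint; the four walls stand on the base, with the y-facing walls full-width and the x-facing walls fitting between their inner faces.

C is a spool: two coaxial disc flanges of radius 110 mm and thickness 9 mm, joined by a core cylinder of radius 72 mm and height 169 mm. The lower flange rests on z = 0 and the three cylinders share a vertical axis.

The open box is on top of the stool, centred. The spool is on the floor beside the stool on its −x side.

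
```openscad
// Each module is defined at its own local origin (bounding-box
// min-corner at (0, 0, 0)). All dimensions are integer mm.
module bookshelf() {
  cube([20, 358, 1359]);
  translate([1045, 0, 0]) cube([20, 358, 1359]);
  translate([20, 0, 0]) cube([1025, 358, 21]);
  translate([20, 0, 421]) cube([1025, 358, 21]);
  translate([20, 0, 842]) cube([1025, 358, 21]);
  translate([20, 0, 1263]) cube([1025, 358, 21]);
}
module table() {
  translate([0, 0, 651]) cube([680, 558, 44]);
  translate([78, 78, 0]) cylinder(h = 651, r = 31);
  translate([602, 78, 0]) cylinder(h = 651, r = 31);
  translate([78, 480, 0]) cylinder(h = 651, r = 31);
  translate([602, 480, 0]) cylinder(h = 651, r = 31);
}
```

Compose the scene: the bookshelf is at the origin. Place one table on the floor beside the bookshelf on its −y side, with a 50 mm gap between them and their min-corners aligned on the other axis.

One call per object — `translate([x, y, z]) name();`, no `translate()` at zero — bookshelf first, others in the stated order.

bookshelf();
translate([0, -608, 0]) table();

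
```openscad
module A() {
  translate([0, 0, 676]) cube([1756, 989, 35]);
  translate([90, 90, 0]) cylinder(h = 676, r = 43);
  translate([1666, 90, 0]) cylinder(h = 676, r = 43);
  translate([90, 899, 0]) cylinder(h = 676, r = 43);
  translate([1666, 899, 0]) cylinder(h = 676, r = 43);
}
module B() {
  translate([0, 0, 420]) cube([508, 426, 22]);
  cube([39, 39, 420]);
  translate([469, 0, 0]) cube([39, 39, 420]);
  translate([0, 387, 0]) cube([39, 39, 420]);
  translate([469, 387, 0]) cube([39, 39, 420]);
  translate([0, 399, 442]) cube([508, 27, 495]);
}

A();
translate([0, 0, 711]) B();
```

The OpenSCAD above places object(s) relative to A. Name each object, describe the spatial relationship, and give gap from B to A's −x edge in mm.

The chair's min-x is at 0; the table's min-x is 0; gap = 0 mm.

A is a table. B is a chair. The chair is on top of the table. The gap from the chair to the table's −x edge is 0 mm.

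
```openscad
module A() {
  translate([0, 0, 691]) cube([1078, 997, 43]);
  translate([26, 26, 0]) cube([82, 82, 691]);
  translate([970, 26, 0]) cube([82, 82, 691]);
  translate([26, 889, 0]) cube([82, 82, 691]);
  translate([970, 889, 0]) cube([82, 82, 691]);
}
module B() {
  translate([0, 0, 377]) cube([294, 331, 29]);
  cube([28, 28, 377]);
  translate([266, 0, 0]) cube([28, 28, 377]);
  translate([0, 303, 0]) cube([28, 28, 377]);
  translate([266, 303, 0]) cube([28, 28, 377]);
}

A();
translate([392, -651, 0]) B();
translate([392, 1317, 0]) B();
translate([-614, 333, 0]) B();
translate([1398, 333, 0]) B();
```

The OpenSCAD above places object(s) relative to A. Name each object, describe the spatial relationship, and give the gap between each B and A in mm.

A is a table. B is a stool. Four stools sit around the table at the −y, +y, −x, +x sides. The gap between each stool and the table is 320 mm.

Each stool's nearest face is 320 mm from the table's bounding box.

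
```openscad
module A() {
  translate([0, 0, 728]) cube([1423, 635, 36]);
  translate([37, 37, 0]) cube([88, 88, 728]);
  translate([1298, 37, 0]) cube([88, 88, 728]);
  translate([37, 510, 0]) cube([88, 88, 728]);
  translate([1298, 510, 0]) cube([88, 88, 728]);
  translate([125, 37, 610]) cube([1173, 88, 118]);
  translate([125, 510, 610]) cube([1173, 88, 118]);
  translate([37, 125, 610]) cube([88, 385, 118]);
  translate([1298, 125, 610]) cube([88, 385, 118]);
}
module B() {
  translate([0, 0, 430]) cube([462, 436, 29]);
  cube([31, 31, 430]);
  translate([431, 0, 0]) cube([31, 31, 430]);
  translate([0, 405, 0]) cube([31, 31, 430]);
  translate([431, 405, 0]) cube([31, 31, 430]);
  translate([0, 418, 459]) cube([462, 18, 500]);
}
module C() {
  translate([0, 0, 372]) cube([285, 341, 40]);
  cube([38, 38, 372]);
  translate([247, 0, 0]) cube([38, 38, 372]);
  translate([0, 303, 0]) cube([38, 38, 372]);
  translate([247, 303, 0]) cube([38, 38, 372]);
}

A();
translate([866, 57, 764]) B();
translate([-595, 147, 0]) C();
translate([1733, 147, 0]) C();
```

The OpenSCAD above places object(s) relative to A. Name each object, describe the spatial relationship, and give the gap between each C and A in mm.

A is a table. B is a chair. C is a stool. The chair is on top of the table. Two stools sit around the table at the −x, +x sides. The gap between each stool and the table is 310 mm.

Each stool's nearest face is 310 mm from the table's bounding box.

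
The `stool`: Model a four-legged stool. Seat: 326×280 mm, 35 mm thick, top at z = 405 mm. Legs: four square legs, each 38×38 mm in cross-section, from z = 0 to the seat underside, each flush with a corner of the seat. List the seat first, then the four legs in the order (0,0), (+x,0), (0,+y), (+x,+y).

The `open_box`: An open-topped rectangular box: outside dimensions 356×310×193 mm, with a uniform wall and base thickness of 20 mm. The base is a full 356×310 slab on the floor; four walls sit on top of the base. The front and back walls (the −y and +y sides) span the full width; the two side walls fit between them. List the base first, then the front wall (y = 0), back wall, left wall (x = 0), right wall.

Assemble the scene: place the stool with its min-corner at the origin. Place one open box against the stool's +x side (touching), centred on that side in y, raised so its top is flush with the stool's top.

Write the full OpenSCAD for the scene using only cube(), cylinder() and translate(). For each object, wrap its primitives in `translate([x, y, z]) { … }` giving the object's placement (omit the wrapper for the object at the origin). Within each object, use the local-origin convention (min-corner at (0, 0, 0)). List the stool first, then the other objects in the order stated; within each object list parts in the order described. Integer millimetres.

translate([0, 0, 370]) cube([326, 280, 35]);
cube([38, 38, 370]);
translate([288, 0, 0]) cube([38, 38, 370]);
translate([0, 242, 0]) cube([38, 38, 370]);
translate([288, 242, 0]) cube([38, 38, 370]);
translate([326, -15, 212]) {
  cube([356, 310, 20]);
  translate([0, 0, 20]) cube([356, 20, 173]);
  translate([0, 290, 20]) cube([356, 20, 173]);
  translate([0, 20, 20]) cube([20, 270, 173]);
  translate([336, 20, 20]) cube([20, 270, 173]);
}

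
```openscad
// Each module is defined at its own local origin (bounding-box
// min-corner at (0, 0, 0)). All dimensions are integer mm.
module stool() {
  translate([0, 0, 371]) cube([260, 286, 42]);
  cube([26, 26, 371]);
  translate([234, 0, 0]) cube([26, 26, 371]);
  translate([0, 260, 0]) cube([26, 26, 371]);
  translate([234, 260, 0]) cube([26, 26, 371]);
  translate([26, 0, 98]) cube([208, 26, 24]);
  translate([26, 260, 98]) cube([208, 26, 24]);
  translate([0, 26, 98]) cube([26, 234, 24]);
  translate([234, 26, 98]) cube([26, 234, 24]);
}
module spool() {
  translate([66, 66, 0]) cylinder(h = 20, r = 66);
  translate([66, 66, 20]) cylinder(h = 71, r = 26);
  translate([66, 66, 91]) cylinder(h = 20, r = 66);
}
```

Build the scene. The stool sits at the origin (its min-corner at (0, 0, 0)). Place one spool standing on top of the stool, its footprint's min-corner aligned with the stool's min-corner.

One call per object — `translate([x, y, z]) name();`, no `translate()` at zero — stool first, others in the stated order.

stool();
translate([0, 0, 413]) spool();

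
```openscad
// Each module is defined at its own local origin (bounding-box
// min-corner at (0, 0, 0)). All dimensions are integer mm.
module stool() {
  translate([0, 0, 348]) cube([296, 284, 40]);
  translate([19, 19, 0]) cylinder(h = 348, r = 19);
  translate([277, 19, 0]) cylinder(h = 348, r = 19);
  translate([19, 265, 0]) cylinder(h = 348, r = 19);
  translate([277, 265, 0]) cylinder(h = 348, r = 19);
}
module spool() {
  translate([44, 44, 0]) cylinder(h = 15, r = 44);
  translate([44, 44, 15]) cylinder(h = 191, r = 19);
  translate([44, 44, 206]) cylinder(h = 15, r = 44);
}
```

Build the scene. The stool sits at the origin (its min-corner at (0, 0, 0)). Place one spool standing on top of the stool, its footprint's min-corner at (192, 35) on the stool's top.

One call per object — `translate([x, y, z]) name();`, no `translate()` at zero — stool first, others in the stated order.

stool();
translate([192, 35, 388]) spool();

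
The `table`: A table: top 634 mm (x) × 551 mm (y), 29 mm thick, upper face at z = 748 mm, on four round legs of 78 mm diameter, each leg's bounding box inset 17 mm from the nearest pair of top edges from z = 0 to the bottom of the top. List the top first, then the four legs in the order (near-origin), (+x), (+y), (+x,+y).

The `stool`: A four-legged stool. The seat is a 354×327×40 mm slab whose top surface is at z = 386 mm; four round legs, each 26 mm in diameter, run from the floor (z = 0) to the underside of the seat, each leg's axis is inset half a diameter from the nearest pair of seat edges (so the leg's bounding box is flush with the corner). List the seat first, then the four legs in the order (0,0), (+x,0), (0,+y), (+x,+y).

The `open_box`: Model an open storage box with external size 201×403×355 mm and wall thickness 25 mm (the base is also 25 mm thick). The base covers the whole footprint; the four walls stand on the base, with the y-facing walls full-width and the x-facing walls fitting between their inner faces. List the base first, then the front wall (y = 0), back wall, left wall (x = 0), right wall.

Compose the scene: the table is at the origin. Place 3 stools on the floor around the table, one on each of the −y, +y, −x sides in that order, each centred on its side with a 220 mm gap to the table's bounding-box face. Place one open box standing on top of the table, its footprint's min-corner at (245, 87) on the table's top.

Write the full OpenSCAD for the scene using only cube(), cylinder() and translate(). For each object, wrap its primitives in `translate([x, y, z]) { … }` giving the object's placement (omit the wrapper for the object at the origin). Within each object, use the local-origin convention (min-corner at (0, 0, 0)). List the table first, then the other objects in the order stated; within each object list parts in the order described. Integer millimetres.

translate([0, 0, 719]) cube([634, 551, 29]);
translate([56, 56, 0]) cylinder(h = 719, r = 39);
translate([578, 56, 0]) cylinder(h = 719, r = 39);
translate([56, 495, 0]) cylinder(h = 719, r = 39);
translate([578, 495, 0]) cylinder(h = 719, r = 39);
translate([140, -547, 0]) {
  translate([0, 0, 346]) cube([354, 327, 40]);
  translate([13, 13, 0]) cylinder(h = 346, r = 13);
  translate([341, 13, 0]) cylinder(h = 346, r = 13);
  translate([13, 314, 0]) cylinder(h = 346, r = 13);
  translate([341, 314, 0]) cylinder(h = 346, r = 13);
}
translate([140, 771, 0]) {
  translate([0, 0, 346]) cube([354, 327, 40]);
  translate([13, 13, 0]) cylinder(h = 346, r = 13);
  translate([341, 13, 0]) cylinder(h = 346, r = 13);
  translate([13, 314, 0]) cylinder(h = 346, r = 13);
  translate([341, 314, 0]) cylinder(h = 346, r = 13);
}
translate([-574, 112, 0]) {
  translate([0, 0, 346]) cube([354, 327, 40]);
  translate([13, 13, 0]) cylinder(h = 346, r = 13);
  translate([341, 13, 0]) cylinder(h = 346, r = 13);
  translate([13, 314, 0]) cylinder(h = 346, r = 13);
  translate([341, 314, 0]) cylinder(h = 346, r = 13);
}
translate([245, 87, 748]) {
  cube([201, 403, 25]);
  translate([0, 0, 25]) cube([201, 25, 330]);
  translate([0, 378, 25]) cube([201, 25, 330]);
  translate([0, 25, 25]) cube([25, 353, 330]);
  translate([176, 25, 25]) cube([25, 353, 330]);
}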